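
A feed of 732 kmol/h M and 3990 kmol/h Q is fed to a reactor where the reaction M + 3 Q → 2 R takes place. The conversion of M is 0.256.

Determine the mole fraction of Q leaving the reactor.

M reacted = 0.256 × 732 = 187.4 kmol/h; ν_M = −1, so ξ = 187.4/1 = 187.4 kmol/h.
Outlet amounts (n = n₀ + ν ξ):
  M: 732 − 1(187.4) = 544.6
  Q: 3990 − 3(187.4) = 3428
  R: 0 + 2(187.4) = 374.8
Total out = 4347 kmol/h; y_Q = 3428 / 4347 = 0.7885.

0.789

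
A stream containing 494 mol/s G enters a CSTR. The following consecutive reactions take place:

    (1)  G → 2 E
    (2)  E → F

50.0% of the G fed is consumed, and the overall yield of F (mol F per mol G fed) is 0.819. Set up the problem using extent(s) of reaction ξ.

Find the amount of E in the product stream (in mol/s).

89.4 mol/s

Conversion of G: G consumed = 1ξ₁ = 0.5 × 494 → ξ₁ = 247 mol/s.
Yield of F: 1ξ₂ / 494 = 0.819 → ξ₂ = 404.6 mol/s.
Outlet amounts (n = n₀ + Σ ν·ξ):
  G: 494 − 1(247) = 247
  E: 0 + 2(247) − 1(404.6) = 89.41
  F: 0 + 1(404.6) = 404.6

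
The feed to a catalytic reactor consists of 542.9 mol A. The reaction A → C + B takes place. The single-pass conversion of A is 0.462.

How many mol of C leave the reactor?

251 mol

A reacted = 0.462 × 542.9 = 250.8 mol; ν_A = −1, so ξ = 250.8/1 = 250.8 mol.
Outlet amounts (n = n₀ + ν ξ):
  A: 542.9 − 1(250.8) = 292.1
  C: 0 + 1(250.8) = 250.8
  B: 0 + 1(250.8) = 250.8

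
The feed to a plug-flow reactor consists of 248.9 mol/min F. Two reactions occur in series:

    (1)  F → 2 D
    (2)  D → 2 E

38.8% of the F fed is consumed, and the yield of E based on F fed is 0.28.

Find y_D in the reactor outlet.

Conversion of F: F consumed = 1ξ₁ = 0.388 × 248.9 → ξ₁ = 96.57 mol/min.
Yield of E: 2ξ₂ / 248.9 = 0.28 → ξ₂ = 34.85 mol/min.
Outlet amounts (n = n₀ + Σ ν·ξ):
  F: 248.9 − 1(96.57) = 152.3
  D: 0 + 2(96.57) − 1(34.85) = 158.3
  E: 0 + 2(34.85) = 69.69
Total out = 380.3 mol/min; y_D = 158.3 / 380.3 = 0.4162.

0.416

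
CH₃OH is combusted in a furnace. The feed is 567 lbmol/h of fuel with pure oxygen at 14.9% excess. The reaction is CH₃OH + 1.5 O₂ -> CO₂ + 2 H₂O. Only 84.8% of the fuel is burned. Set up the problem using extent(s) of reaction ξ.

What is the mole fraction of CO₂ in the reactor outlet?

0.269

Stoichiometric O₂ = 1.5 × 567 = 850.5 lbmol/h; O₂ fed = 850.5 × 1.149 = 977.2 lbmol/h.
Fuel reacted = 0.848 × 567 → ξ = 480.8 lbmol/h.
Outlet (n = n₀ + ν ξ):
  CH₃OH: 567 − 1(480.8) = 86.18
  O₂: 977.2 − 1.5(480.8) = 256
  CO₂: 0 + 1(480.8) = 480.8
  H₂O: 0 + 2(480.8) = 961.6
Total out = 1785 lbmol/h; y_CO₂ = 480.8 / 1785 = 0.2694.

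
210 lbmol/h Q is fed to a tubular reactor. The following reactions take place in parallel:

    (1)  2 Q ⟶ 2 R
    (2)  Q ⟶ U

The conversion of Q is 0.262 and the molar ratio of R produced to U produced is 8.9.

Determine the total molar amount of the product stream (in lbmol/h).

Conversion of Q: Q consumed = 0.262 × 210 = 55.02 lbmol/h = 2ξ₁ + 1ξ₂.
Selectivity: 2ξ₁ / (1ξ₂) = 8.9 → ξ₁ = 4.45 ξ₂.
Substitute: (2·4.45 + 1) ξ₂ = 55.02 → ξ₂ = 5.558 lbmol/h, ξ₁ = 24.73 lbmol/h.
Outlet amounts (n = n₀ + Σ ν·ξ):
  Q: 210 − 2(24.73) − 1(5.558) = 155
  R: 0 + 2(24.73) = 49.46
  U: 0 + 1(5.558) = 5.558
Total out = 155 + 49.46 + 5.558 = 210 lbmol/h.

210 lbmol/h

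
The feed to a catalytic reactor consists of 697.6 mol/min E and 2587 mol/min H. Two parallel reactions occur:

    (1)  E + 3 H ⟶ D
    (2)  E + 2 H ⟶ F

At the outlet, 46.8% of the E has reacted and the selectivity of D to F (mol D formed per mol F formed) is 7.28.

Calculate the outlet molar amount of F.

39.4 mol/min

Conversion of E: E consumed = 0.468 × 697.6 = 326.5 mol/min = 1ξ₁ + 1ξ₂.
Selectivity: 1ξ₁ / (1ξ₂) = 7.28 → ξ₁ = 7.28 ξ₂.
Substitute: (1·7.28 + 1) ξ₂ = 326.5 → ξ₂ = 39.43 mol/min, ξ₁ = 287 mol/min.
Outlet amounts (n = n₀ + Σ ν·ξ):
  E: 697.6 − 1(287) − 1(39.43) = 371.1
  H: 2587 − 3(287) − 2(39.43) = 1647
  D: 0 + 1(287) = 287
  F: 0 + 1(39.43) = 39.43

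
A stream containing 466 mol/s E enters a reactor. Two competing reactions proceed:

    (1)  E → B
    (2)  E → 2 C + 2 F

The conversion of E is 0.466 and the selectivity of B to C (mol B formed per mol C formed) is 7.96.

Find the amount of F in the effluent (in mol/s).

25.7 mol/s

Conversion of E: E consumed = 0.466 × 466 = 217.2 mol/s = 1ξ₁ + 1ξ₂.
Selectivity: 1ξ₁ / (2ξ₂) = 7.96 → ξ₁ = 15.92 ξ₂.
Substitute: (1·15.92 + 1) ξ₂ = 217.2 → ξ₂ = 12.83 mol/s, ξ₁ = 204.3 mol/s.
Outlet amounts (n = n₀ + Σ ν·ξ):
  E: 466 − 1(204.3) − 1(12.83) = 248.8
  B: 0 + 1(204.3) = 204.3
  C: 0 + 2(12.83) = 25.67
  F: 0 + 2(12.83) = 25.67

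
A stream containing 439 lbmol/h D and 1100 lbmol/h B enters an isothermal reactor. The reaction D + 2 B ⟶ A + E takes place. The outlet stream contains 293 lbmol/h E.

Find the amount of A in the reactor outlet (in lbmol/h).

For E: n = n₀ + 1ξ → 293 = 0 + 1ξ, giving ξ = 293 lbmol/h.
Outlet amounts (n = n₀ + ν ξ):
  D: 439 − 1(293) = 146
  B: 1100 − 2(293) = 514
  A: 0 + 1(293) = 293
  E: 0 + 1(293) = 293

293 lbmol/h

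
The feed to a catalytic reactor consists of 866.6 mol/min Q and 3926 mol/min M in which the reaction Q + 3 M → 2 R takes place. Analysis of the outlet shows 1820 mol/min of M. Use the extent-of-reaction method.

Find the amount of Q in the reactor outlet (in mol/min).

For M: n = n₀ − 3ξ → 1820 = 3926 − 3ξ, giving ξ = 702 mol/min.
Outlet amounts (n = n₀ + ν ξ):
  Q: 866.6 − 1(702) = 164.6
  M: 3926 − 3(702) = 1820
  R: 0 + 2(702) = 1404

165 mol/min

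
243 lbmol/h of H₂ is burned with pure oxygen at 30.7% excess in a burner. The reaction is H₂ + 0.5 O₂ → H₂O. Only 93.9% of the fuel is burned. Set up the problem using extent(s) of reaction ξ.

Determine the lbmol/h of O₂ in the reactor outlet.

Stoichiometric O₂ = 0.5 × 243 = 121.5 lbmol/h; O₂ fed = 121.5 × 1.307 = 158.8 lbmol/h.
Fuel reacted = 0.939 × 243 → ξ = 228.2 lbmol/h.
Outlet (n = n₀ + ν ξ):
  H₂: 243 − 1(228.2) = 14.82
  O₂: 158.8 − 0.5(228.2) = 44.71
  H₂O: 0 + 1(228.2) = 228.2

44.7 lbmol/h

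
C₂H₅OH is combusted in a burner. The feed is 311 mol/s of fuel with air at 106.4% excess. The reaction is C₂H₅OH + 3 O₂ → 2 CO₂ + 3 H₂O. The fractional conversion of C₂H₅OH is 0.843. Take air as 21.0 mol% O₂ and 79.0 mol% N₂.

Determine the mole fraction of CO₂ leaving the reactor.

Stoichiometric O₂ = 3 × 311 = 933 mol/s; O₂ fed = 933 × 2.064 = 1926 mol/s.
N₂ fed = 1926 × 79/21 = 7244 mol/s.
Fuel reacted = 0.843 × 311 → ξ = 262.2 mol/s.
Outlet (n = n₀ + ν ξ):
  C₂H₅OH: 311 − 1(262.2) = 48.83
  O₂: 1926 − 3(262.2) = 1139
  N₂: 7244 (inert)
  CO₂: 0 + 2(262.2) = 524.3
  H₂O: 0 + 3(262.2) = 786.5
Total out = 9743 mol/s; y_CO₂ = 524.3 / 9743 = 0.05382.

0.0538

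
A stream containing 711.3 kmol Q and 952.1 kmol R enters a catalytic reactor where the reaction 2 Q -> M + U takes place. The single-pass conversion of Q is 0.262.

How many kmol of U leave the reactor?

Q reacted = 0.262 × 711.3 = 186.4 kmol; ν_Q = −2, so ξ = 186.4/2 = 93.18 kmol.
Outlet amounts (n = n₀ + ν ξ):
  Q: 711.3 − 2(93.18) = 524.9
  M: 0 + 1(93.18) = 93.18
  U: 0 + 1(93.18) = 93.18
  R: 952.1 (inert)

93.2 kmol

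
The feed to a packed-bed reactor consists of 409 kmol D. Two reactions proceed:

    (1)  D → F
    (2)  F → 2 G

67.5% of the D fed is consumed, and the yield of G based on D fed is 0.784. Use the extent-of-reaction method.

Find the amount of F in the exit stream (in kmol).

116 kmol

Conversion of D: D consumed = 1ξ₁ = 0.675 × 409 → ξ₁ = 276.1 kmol.
Yield of G: 2ξ₂ / 409 = 0.784 → ξ₂ = 160.3 kmol.
Outlet amounts (n = n₀ + Σ ν·ξ):
  D: 409 − 1(276.1) = 132.9
  F: 0 + 1(276.1) − 1(160.3) = 115.7
  G: 0 + 2(160.3) = 320.7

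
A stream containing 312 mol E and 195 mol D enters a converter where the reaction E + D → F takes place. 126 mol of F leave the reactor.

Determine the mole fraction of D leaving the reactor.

0.181

For F: n = n₀ + 1ξ → 126 = 0 + 1ξ, giving ξ = 126 mol.
Outlet amounts (n = n₀ + ν ξ):
  E: 312 − 1(126) = 186
  D: 195 − 1(126) = 69
  F: 0 + 1(126) = 126
Total out = 381 mol; y_D = 69 / 381 = 0.1811.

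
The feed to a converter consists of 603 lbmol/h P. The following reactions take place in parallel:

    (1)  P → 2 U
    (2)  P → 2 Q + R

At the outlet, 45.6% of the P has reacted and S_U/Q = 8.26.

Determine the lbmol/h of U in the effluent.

491 lbmol/h

Conversion of P: P consumed = 0.456 × 603 = 275 lbmol/h = 1ξ₁ + 1ξ₂.
Selectivity: 2ξ₁ / (2ξ₂) = 8.26 → ξ₁ = 8.26 ξ₂.
Substitute: (1·8.26 + 1) ξ₂ = 275 → ξ₂ = 29.69 lbmol/h, ξ₁ = 245.3 lbmol/h.
Outlet amounts (n = n₀ + Σ ν·ξ):
  P: 603 − 1(245.3) − 1(29.69) = 328
  U: 0 + 2(245.3) = 490.5
  Q: 0 + 2(29.69) = 59.39
  R: 0 + 1(29.69) = 29.69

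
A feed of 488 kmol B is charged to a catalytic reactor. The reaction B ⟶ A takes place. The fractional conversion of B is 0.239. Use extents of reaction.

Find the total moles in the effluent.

B reacted = 0.239 × 488 = 116.6 kmol; ν_B = −1, so ξ = 116.6/1 = 116.6 kmol.
Outlet amounts (n = n₀ + ν ξ):
  B: 488 − 1(116.6) = 371.4
  A: 0 + 1(116.6) = 116.6
Total out = 371.4 + 116.6 = 488 kmol.

488 kmol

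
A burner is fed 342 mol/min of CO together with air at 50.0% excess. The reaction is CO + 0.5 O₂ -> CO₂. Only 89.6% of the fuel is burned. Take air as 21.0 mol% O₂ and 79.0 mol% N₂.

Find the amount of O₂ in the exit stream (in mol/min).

Stoichiometric O₂ = 0.5 × 342 = 171 mol/min; O₂ fed = 171 × 1.500 = 256.5 mol/min.
N₂ fed = 256.5 × 79/21 = 964.9 mol/min.
Fuel reacted = 0.896 × 342 → ξ = 306.4 mol/min.
Outlet (n = n₀ + ν ξ):
  CO: 342 − 1(306.4) = 35.57
  O₂: 256.5 − 0.5(306.4) = 103.3
  N₂: 964.9 (inert)
  CO₂: 0 + 1(306.4) = 306.4

103 mol/min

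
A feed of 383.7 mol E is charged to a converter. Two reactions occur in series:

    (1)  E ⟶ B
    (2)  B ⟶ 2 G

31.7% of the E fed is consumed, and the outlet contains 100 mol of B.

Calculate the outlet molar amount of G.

43.3 mol

Conversion of E: E consumed = 1ξ₁ = 0.317 × 383.7 → ξ₁ = 121.6 mol.
B balance: n_B = 0 + 1ξ₁ − 1ξ₂ = 100 → ξ₂ = (1·121.6 − 100)/1 = 21.63 mol.
Outlet amounts (n = n₀ + Σ ν·ξ):
  E: 383.7 − 1(121.6) = 262.1
  B: 0 + 1(121.6) − 1(21.63) = 100
  G: 0 + 2(21.63) = 43.27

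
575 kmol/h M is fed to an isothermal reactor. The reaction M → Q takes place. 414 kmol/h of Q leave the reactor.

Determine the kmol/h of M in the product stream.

For Q: n = n₀ + 1ξ → 414 = 0 + 1ξ, giving ξ = 414 kmol/h.
Outlet amounts (n = n₀ + ν ξ):
  M: 575 − 1(414) = 161
  Q: 0 + 1(414) = 414

161 kmol/h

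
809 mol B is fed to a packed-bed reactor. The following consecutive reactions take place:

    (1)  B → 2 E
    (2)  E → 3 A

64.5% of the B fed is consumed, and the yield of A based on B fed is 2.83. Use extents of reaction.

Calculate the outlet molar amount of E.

Conversion of B: B consumed = 1ξ₁ = 0.645 × 809 → ξ₁ = 521.8 mol.
Yield of A: 3ξ₂ / 809 = 2.83 → ξ₂ = 763.2 mol.
Outlet amounts (n = n₀ + Σ ν·ξ):
  B: 809 − 1(521.8) = 287.2
  E: 0 + 2(521.8) − 1(763.2) = 280.5
  A: 0 + 3(763.2) = 2289

280 mol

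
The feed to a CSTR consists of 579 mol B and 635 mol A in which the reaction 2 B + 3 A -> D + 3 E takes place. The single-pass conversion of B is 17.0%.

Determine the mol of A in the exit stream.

487 mol

B reacted = 0.17 × 579 = 98.43 mol; ν_B = −2, so ξ = 98.43/2 = 49.22 mol.
Outlet amounts (n = n₀ + ν ξ):
  B: 579 − 2(49.22) = 480.6
  A: 635 − 3(49.22) = 487.4
  D: 0 + 1(49.22) = 49.22
  E: 0 + 3(49.22) = 147.6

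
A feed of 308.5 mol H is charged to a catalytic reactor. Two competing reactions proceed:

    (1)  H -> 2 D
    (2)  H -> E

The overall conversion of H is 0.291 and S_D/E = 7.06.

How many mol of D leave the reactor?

140 mol

Conversion of H: H consumed = 0.291 × 308.5 = 89.77 mol = 1ξ₁ + 1ξ₂.
Selectivity: 2ξ₁ / (1ξ₂) = 7.06 → ξ₁ = 3.53 ξ₂.
Substitute: (1·3.53 + 1) ξ₂ = 89.77 → ξ₂ = 19.82 mol, ξ₁ = 69.96 mol.
Outlet amounts (n = n₀ + Σ ν·ξ):
  H: 308.5 − 1(69.96) − 1(19.82) = 218.7
  D: 0 + 2(69.96) = 139.9
  E: 0 + 1(19.82) = 19.82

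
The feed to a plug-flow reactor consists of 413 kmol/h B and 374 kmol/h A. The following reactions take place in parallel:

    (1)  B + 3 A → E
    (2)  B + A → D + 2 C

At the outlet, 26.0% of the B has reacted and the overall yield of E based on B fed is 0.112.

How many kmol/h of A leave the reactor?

174 kmol/h

Yield of E: 1ξ₁ / 413 = 0.112 → ξ₁ = 46.26 kmol/h.
Conversion of B: 1ξ₁ + 1ξ₂ = 0.26 × 413 = 107.4 → ξ₂ = 61.12 kmol/h.
Outlet amounts (n = n₀ + Σ ν·ξ):
  B: 413 − 1(46.26) − 1(61.12) = 305.6
  A: 374 − 3(46.26) − 1(61.12) = 174.1
  E: 0 + 1(46.26) = 46.26
  D: 0 + 1(61.12) = 61.12
  C: 0 + 2(61.12) = 122.2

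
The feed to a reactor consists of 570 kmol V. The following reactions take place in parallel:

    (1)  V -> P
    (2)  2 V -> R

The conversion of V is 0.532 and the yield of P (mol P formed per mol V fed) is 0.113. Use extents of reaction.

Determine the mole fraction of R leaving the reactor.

Yield of P: 1ξ₁ / 570 = 0.113 → ξ₁ = 64.41 kmol.
Conversion of V: 1ξ₁ + 2ξ₂ = 0.532 × 570 = 303.2 → ξ₂ = 119.4 kmol.
Outlet amounts (n = n₀ + Σ ν·ξ):
  V: 570 − 1(64.41) − 2(119.4) = 266.8
  P: 0 + 1(64.41) = 64.41
  R: 0 + 1(119.4) = 119.4
Total out = 450.6 kmol; y_R = 119.4 / 450.6 = 0.265.

0.265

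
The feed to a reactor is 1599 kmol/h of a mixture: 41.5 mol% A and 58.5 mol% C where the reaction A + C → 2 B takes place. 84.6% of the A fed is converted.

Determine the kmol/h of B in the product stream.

A reacted = 0.846 × 663.6 = 561.4 kmol/h; ν_A = −1, so ξ = 561.4/1 = 561.4 kmol/h.
Outlet amounts (n = n₀ + ν ξ):
  A: 663.6 − 1(561.4) = 102.2
  C: 935.4 − 1(561.4) = 374
  B: 0 + 2(561.4) = 1123

1120 kmol/h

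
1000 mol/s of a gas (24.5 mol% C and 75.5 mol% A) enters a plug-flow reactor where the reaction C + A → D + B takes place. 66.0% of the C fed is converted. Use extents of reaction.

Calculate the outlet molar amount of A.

C reacted = 0.66 × 245 = 161.7 mol/s; ν_C = −1, so ξ = 161.7/1 = 161.7 mol/s.
Outlet amounts (n = n₀ + ν ξ):
  C: 245 − 1(161.7) = 83.3
  A: 755 − 1(161.7) = 593.3
  D: 0 + 1(161.7) = 161.7
  B: 0 + 1(161.7) = 161.7

593 mol/s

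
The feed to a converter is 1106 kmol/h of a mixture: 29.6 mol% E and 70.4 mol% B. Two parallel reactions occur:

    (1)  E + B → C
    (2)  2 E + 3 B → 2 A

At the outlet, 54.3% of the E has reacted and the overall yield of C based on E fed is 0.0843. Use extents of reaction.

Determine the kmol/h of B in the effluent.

526 kmol/h

Yield of C: 1ξ₁ / 327.4 = 0.0843 → ξ₁ = 27.6 kmol/h.
Conversion of E: 1ξ₁ + 2ξ₂ = 0.543 × 327.4 = 177.8 → ξ₂ = 75.08 kmol/h.
Outlet amounts (n = n₀ + Σ ν·ξ):
  E: 327.4 − 1(27.6) − 2(75.08) = 149.6
  B: 778.6 − 1(27.6) − 3(75.08) = 525.8
  C: 0 + 1(27.6) = 27.6
  A: 0 + 2(75.08) = 150.2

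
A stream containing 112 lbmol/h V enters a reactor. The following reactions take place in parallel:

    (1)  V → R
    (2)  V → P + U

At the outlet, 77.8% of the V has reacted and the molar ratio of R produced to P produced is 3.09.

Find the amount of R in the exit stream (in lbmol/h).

65.8 lbmol/h

Conversion of V: V consumed = 0.778 × 112 = 87.14 lbmol/h = 1ξ₁ + 1ξ₂.
Selectivity: 1ξ₁ / (1ξ₂) = 3.09 → ξ₁ = 3.09 ξ₂.
Substitute: (1·3.09 + 1) ξ₂ = 87.14 → ξ₂ = 21.3 lbmol/h, ξ₁ = 65.83 lbmol/h.
Outlet amounts (n = n₀ + Σ ν·ξ):
  V: 112 − 1(65.83) − 1(21.3) = 24.86
  R: 0 + 1(65.83) = 65.83
  P: 0 + 1(21.3) = 21.3
  U: 0 + 1(21.3) = 21.3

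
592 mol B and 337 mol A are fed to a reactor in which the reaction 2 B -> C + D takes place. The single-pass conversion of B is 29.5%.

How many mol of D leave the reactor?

B reacted = 0.295 × 592 = 174.6 mol; ν_B = −2, so ξ = 174.6/2 = 87.32 mol.
Outlet amounts (n = n₀ + ν ξ):
  B: 592 − 2(87.32) = 417.4
  C: 0 + 1(87.32) = 87.32
  D: 0 + 1(87.32) = 87.32
  A: 337 (inert)

87.3 mol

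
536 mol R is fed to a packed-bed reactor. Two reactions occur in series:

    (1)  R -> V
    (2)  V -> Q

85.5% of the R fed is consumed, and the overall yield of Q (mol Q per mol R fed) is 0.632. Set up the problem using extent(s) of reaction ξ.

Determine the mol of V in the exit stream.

Conversion of R: R consumed = 1ξ₁ = 0.855 × 536 → ξ₁ = 458.3 mol.
Yield of Q: 1ξ₂ / 536 = 0.632 → ξ₂ = 338.8 mol.
Outlet amounts (n = n₀ + Σ ν·ξ):
  R: 536 − 1(458.3) = 77.72
  V: 0 + 1(458.3) − 1(338.8) = 119.5
  Q: 0 + 1(338.8) = 338.8

120 mol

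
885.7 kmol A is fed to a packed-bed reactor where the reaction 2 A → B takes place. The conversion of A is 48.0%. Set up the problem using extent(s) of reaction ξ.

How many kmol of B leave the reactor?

A reacted = 0.48 × 885.7 = 425.1 kmol; ν_A = −2, so ξ = 425.1/2 = 212.6 kmol.
Outlet amounts (n = n₀ + ν ξ):
  A: 885.7 − 2(212.6) = 460.6
  B: 0 + 1(212.6) = 212.6

213 kmol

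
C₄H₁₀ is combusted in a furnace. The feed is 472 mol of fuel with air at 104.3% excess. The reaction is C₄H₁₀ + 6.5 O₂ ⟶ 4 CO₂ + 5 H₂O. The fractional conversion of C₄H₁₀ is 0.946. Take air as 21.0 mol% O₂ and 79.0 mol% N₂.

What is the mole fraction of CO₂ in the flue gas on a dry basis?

Stoichiometric O₂ = 6.5 × 472 = 3068 mol; O₂ fed = 3068 × 2.043 = 6268 mol.
N₂ fed = 6268 × 79/21 = 23580 mol.
Fuel reacted = 0.946 × 472 → ξ = 446.5 mol.
Outlet (n = n₀ + ν ξ):
  C₄H₁₀: 472 − 1(446.5) = 25.49
  O₂: 6268 − 6.5(446.5) = 3366
  N₂: 23580 (inert)
  CO₂: 0 + 4(446.5) = 1786
  H₂O: 0 + 5(446.5) = 2233
Dry total = 28760 mol; y_CO₂ (dry) = 1786 / 28760 = 0.06211.

0.0621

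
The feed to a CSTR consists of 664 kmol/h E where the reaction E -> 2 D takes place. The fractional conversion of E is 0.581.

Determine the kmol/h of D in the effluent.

E reacted = 0.581 × 664 = 385.8 kmol/h; ν_E = −1, so ξ = 385.8/1 = 385.8 kmol/h.
Outlet amounts (n = n₀ + ν ξ):
  E: 664 − 1(385.8) = 278.2
  D: 0 + 2(385.8) = 771.6

772 kmol/h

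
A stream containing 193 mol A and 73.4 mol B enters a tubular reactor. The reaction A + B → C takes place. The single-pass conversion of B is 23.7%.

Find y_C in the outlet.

0.0699

B reacted = 0.237 × 73.4 = 17.4 mol; ν_B = −1, so ξ = 17.4/1 = 17.4 mol.
Outlet amounts (n = n₀ + ν ξ):
  A: 193 − 1(17.4) = 175.6
  B: 73.4 − 1(17.4) = 56
  C: 0 + 1(17.4) = 17.4
Total out = 249 mol; y_C = 17.4 / 249 = 0.06986.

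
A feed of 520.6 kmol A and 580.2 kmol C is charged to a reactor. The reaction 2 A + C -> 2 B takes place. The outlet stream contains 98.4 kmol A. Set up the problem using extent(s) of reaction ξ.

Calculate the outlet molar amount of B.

For A: n = n₀ − 2ξ → 98.4 = 520.6 − 2ξ, giving ξ = 211.1 kmol.
Outlet amounts (n = n₀ + ν ξ):
  A: 520.6 − 2(211.1) = 98.4
  C: 580.2 − 1(211.1) = 369.1
  B: 0 + 2(211.1) = 422.2

422 kmol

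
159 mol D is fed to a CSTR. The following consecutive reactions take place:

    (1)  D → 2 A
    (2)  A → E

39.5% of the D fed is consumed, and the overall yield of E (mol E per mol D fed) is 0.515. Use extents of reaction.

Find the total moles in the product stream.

Conversion of D: D consumed = 1ξ₁ = 0.395 × 159 → ξ₁ = 62.8 mol.
Yield of E: 1ξ₂ / 159 = 0.515 → ξ₂ = 81.89 mol.
Outlet amounts (n = n₀ + Σ ν·ξ):
  D: 159 − 1(62.8) = 96.19
  A: 0 + 2(62.8) − 1(81.89) = 43.72
  E: 0 + 1(81.89) = 81.89
Total out = 96.19 + 43.72 + 81.89 = 221.8 mol.

222 mol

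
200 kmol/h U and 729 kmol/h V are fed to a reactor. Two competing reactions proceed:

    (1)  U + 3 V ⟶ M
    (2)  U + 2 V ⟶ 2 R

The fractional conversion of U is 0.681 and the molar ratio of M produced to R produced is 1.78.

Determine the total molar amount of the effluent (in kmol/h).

580 kmol/h

Conversion of U: U consumed = 0.681 × 200 = 136.2 kmol/h = 1ξ₁ + 1ξ₂.
Selectivity: 1ξ₁ / (2ξ₂) = 1.78 → ξ₁ = 3.56 ξ₂.
Substitute: (1·3.56 + 1) ξ₂ = 136.2 → ξ₂ = 29.87 kmol/h, ξ₁ = 106.3 kmol/h.
Outlet amounts (n = n₀ + Σ ν·ξ):
  U: 200 − 1(106.3) − 1(29.87) = 63.8
  V: 729 − 3(106.3) − 2(29.87) = 350.3
  M: 0 + 1(106.3) = 106.3
  R: 0 + 2(29.87) = 59.74
Total out = 63.8 + 350.3 + 106.3 + 59.74 = 580.1 kmol/h.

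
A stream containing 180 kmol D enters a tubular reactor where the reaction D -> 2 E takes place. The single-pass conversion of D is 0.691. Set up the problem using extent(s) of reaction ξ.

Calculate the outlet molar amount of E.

D reacted = 0.691 × 180 = 124.4 kmol; ν_D = −1, so ξ = 124.4/1 = 124.4 kmol.
Outlet amounts (n = n₀ + ν ξ):
  D: 180 − 1(124.4) = 55.62
  E: 0 + 2(124.4) = 248.8

249 kmol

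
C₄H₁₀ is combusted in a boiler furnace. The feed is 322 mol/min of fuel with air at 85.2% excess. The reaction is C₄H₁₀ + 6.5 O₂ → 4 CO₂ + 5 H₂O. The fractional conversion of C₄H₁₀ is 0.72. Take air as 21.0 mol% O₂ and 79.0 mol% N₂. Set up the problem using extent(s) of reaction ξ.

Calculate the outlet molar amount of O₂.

2370 mol/min

Stoichiometric O₂ = 6.5 × 322 = 2093 mol/min; O₂ fed = 2093 × 1.852 = 3876 mol/min.
N₂ fed = 3876 × 79/21 = 14580 mol/min.
Fuel reacted = 0.72 × 322 → ξ = 231.8 mol/min.
Outlet (n = n₀ + ν ξ):
  C₄H₁₀: 322 − 1(231.8) = 90.16
  O₂: 3876 − 6.5(231.8) = 2369
  N₂: 14580 (inert)
  CO₂: 0 + 4(231.8) = 927.4
  H₂O: 0 + 5(231.8) = 1159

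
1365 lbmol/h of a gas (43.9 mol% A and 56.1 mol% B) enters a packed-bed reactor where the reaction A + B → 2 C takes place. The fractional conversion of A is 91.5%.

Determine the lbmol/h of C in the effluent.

1100 lbmol/h

A reacted = 0.915 × 599.2 = 548.3 lbmol/h; ν_A = −1, so ξ = 548.3/1 = 548.3 lbmol/h.
Outlet amounts (n = n₀ + ν ξ):
  A: 599.2 − 1(548.3) = 50.93
  B: 765.8 − 1(548.3) = 217.5
  C: 0 + 2(548.3) = 1097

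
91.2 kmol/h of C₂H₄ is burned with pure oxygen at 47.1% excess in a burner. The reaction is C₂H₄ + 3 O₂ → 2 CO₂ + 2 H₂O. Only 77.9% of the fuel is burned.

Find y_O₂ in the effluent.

0.384

Stoichiometric O₂ = 3 × 91.2 = 273.6 kmol/h; O₂ fed = 273.6 × 1.471 = 402.5 kmol/h.
Fuel reacted = 0.779 × 91.2 → ξ = 71.04 kmol/h.
Outlet (n = n₀ + ν ξ):
  C₂H₄: 91.2 − 1(71.04) = 20.16
  O₂: 402.5 − 3(71.04) = 189.3
  CO₂: 0 + 2(71.04) = 142.1
  H₂O: 0 + 2(71.04) = 142.1
Total out = 493.7 kmol/h; y_O₂ = 189.3 / 493.7 = 0.3835.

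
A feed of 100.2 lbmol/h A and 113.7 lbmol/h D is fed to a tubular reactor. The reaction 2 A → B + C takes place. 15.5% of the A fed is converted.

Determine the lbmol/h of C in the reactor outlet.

A reacted = 0.155 × 100.2 = 15.53 lbmol/h; ν_A = −2, so ξ = 15.53/2 = 7.766 lbmol/h.
Outlet amounts (n = n₀ + ν ξ):
  A: 100.2 − 2(7.766) = 84.67
  B: 0 + 1(7.766) = 7.766
  C: 0 + 1(7.766) = 7.766
  D: 113.7 (inert)

7.77 lbmol/h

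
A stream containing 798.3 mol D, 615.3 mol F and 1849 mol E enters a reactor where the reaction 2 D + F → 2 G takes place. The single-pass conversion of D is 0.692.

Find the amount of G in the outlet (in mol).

552 mol

D reacted = 0.692 × 798.3 = 552.4 mol; ν_D = −2, so ξ = 552.4/2 = 276.2 mol.
Outlet amounts (n = n₀ + ν ξ):
  D: 798.3 − 2(276.2) = 245.9
  F: 615.3 − 1(276.2) = 339.1
  G: 0 + 2(276.2) = 552.4
  E: 1849 (inert)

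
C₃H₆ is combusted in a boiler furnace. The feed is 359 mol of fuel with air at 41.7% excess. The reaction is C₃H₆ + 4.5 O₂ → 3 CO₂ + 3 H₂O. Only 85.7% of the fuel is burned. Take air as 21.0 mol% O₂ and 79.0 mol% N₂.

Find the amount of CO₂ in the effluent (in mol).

923 mol

Stoichiometric O₂ = 4.5 × 359 = 1616 mol; O₂ fed = 1616 × 1.417 = 2289 mol.
N₂ fed = 2289 × 79/21 = 8612 mol.
Fuel reacted = 0.857 × 359 → ξ = 307.7 mol.
Outlet (n = n₀ + ν ξ):
  C₃H₆: 359 − 1(307.7) = 51.34
  O₂: 2289 − 4.5(307.7) = 904.7
  N₂: 8612 (inert)
  CO₂: 0 + 3(307.7) = 923
  H₂O: 0 + 3(307.7) = 923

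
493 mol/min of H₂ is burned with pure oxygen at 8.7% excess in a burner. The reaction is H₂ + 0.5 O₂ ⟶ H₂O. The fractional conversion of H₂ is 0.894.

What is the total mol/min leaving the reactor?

Stoichiometric O₂ = 0.5 × 493 = 246.5 mol/min; O₂ fed = 246.5 × 1.087 = 267.9 mol/min.
Fuel reacted = 0.894 × 493 → ξ = 440.7 mol/min.
Outlet (n = n₀ + ν ξ):
  H₂: 493 − 1(440.7) = 52.26
  O₂: 267.9 − 0.5(440.7) = 47.57
  H₂O: 0 + 1(440.7) = 440.7
Total out = 52.26 + 47.57 + 440.7 = 540.6 mol/min.

541 mol/min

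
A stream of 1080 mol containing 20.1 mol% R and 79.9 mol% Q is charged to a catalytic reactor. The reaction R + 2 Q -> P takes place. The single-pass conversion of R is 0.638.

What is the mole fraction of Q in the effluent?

R reacted = 0.638 × 217.1 = 138.5 mol; ν_R = −1, so ξ = 138.5/1 = 138.5 mol.
Outlet amounts (n = n₀ + ν ξ):
  R: 217.1 − 1(138.5) = 78.58
  Q: 862.9 − 2(138.5) = 585.9
  P: 0 + 1(138.5) = 138.5
Total out = 803 mol; y_Q = 585.9 / 803 = 0.7297.

0.73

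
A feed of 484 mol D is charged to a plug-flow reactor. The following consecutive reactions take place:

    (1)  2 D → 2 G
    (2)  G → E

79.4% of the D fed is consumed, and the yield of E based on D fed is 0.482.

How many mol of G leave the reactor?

151 mol

Conversion of D: D consumed = 2ξ₁ = 0.794 × 484 → ξ₁ = 192.1 mol.
Yield of E: 1ξ₂ / 484 = 0.482 → ξ₂ = 233.3 mol.
Outlet amounts (n = n₀ + Σ ν·ξ):
  D: 484 − 2(192.1) = 99.7
  G: 0 + 2(192.1) − 1(233.3) = 151
  E: 0 + 1(233.3) = 233.3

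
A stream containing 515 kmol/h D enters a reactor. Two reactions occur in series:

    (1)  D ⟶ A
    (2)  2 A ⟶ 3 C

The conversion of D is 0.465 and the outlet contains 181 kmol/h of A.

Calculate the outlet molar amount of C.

87.7 kmol/h

Conversion of D: D consumed = 1ξ₁ = 0.465 × 515 → ξ₁ = 239.5 kmol/h.
A balance: n_A = 0 + 1ξ₁ − 2ξ₂ = 181 → ξ₂ = (1·239.5 − 181)/2 = 29.24 kmol/h.
Outlet amounts (n = n₀ + Σ ν·ξ):
  D: 515 − 1(239.5) = 275.5
  A: 0 + 1(239.5) − 2(29.24) = 181
  C: 0 + 3(29.24) = 87.71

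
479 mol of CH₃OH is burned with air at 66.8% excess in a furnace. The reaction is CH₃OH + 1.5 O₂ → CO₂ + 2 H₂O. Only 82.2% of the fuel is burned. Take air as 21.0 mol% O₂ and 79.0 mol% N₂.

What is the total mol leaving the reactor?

6380 mol

Stoichiometric O₂ = 1.5 × 479 = 718.5 mol; O₂ fed = 718.5 × 1.668 = 1198 mol.
N₂ fed = 1198 × 79/21 = 4508 mol.
Fuel reacted = 0.822 × 479 → ξ = 393.7 mol.
Outlet (n = n₀ + ν ξ):
  CH₃OH: 479 − 1(393.7) = 85.26
  O₂: 1198 − 1.5(393.7) = 607.9
  N₂: 4508 (inert)
  CO₂: 0 + 1(393.7) = 393.7
  H₂O: 0 + 2(393.7) = 787.5
Total out = 85.26 + 607.9 + 4508 + 393.7 + 787.5 = 6383 mol.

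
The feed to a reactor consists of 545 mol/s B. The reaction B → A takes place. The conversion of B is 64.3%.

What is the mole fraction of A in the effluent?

0.643

B reacted = 0.643 × 545 = 350.4 mol/s; ν_B = −1, so ξ = 350.4/1 = 350.4 mol/s.
Outlet amounts (n = n₀ + ν ξ):
  B: 545 − 1(350.4) = 194.6
  A: 0 + 1(350.4) = 350.4
Total out = 545 mol/s; y_A = 350.4 / 545 = 0.643.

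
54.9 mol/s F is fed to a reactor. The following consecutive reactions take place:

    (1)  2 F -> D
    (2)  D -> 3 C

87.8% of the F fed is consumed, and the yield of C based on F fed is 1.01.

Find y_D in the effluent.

Conversion of F: F consumed = 2ξ₁ = 0.878 × 54.9 → ξ₁ = 24.1 mol/s.
Yield of C: 3ξ₂ / 54.9 = 1.01 → ξ₂ = 18.48 mol/s.
Outlet amounts (n = n₀ + Σ ν·ξ):
  F: 54.9 − 2(24.1) = 6.698
  D: 0 + 1(24.1) − 1(18.48) = 5.618
  C: 0 + 3(18.48) = 55.45
Total out = 67.76 mol/s; y_D = 5.618 / 67.76 = 0.08291.

0.0829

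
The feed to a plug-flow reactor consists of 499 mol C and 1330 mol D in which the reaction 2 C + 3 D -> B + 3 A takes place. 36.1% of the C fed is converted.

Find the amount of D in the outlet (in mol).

C reacted = 0.361 × 499 = 180.1 mol; ν_C = −2, so ξ = 180.1/2 = 90.07 mol.
Outlet amounts (n = n₀ + ν ξ):
  C: 499 − 2(90.07) = 318.9
  D: 1330 − 3(90.07) = 1060
  B: 0 + 1(90.07) = 90.07
  A: 0 + 3(90.07) = 270.2

1060 mol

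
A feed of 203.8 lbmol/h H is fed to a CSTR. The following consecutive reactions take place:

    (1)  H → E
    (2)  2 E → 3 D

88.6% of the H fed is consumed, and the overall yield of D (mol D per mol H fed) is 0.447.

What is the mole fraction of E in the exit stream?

Conversion of H: H consumed = 1ξ₁ = 0.886 × 203.8 → ξ₁ = 180.6 lbmol/h.
Yield of D: 3ξ₂ / 203.8 = 0.447 → ξ₂ = 30.37 lbmol/h.
Outlet amounts (n = n₀ + Σ ν·ξ):
  H: 203.8 − 1(180.6) = 23.23
  E: 0 + 1(180.6) − 2(30.37) = 119.8
  D: 0 + 3(30.37) = 91.1
Total out = 234.2 lbmol/h; y_E = 119.8 / 234.2 = 0.5117.

0.512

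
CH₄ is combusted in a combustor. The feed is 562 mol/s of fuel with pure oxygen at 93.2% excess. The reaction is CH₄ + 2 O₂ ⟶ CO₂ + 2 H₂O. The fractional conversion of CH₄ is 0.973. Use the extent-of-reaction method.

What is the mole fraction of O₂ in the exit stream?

Stoichiometric O₂ = 2 × 562 = 1124 mol/s; O₂ fed = 1124 × 1.932 = 2172 mol/s.
Fuel reacted = 0.973 × 562 → ξ = 546.8 mol/s.
Outlet (n = n₀ + ν ξ):
  CH₄: 562 − 1(546.8) = 15.17
  O₂: 2172 − 2(546.8) = 1078
  CO₂: 0 + 1(546.8) = 546.8
  H₂O: 0 + 2(546.8) = 1094
Total out = 2734 mol/s; y_O₂ = 1078 / 2734 = 0.3943.

0.394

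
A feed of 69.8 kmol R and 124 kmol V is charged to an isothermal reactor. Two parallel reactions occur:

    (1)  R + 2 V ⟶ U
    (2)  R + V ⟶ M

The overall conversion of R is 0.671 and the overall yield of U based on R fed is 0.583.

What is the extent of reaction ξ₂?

Yield of U: 1ξ₁ / 69.8 = 0.583 → ξ₁ = 40.69 kmol.
Conversion of R: 1ξ₁ + 1ξ₂ = 0.671 × 69.8 = 46.84 → ξ₂ = 6.142 kmol.
Outlet amounts (n = n₀ + Σ ν·ξ):
  R: 69.8 − 1(40.69) − 1(6.142) = 22.96
  V: 124 − 2(40.69) − 1(6.142) = 36.47
  U: 0 + 1(40.69) = 40.69
  M: 0 + 1(6.142) = 6.142

ξ₂ = 6.14 kmol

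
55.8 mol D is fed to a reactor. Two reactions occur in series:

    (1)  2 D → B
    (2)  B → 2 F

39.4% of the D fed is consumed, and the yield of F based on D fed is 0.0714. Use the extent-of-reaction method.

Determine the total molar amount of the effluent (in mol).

Conversion of D: D consumed = 2ξ₁ = 0.394 × 55.8 → ξ₁ = 10.99 mol.
Yield of F: 2ξ₂ / 55.8 = 0.0714 → ξ₂ = 1.992 mol.
Outlet amounts (n = n₀ + Σ ν·ξ):
  D: 55.8 − 2(10.99) = 33.81
  B: 0 + 1(10.99) − 1(1.992) = 9.001
  F: 0 + 2(1.992) = 3.984
Total out = 33.81 + 9.001 + 3.984 = 46.8 mol.

46.8 mol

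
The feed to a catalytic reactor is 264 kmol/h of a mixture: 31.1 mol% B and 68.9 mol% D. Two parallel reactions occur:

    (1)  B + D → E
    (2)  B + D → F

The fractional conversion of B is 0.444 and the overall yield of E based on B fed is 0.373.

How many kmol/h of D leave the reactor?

Yield of E: 1ξ₁ / 82.1 = 0.373 → ξ₁ = 30.62 kmol/h.
Conversion of B: 1ξ₁ + 1ξ₂ = 0.444 × 82.1 = 36.45 → ξ₂ = 5.829 kmol/h.
Outlet amounts (n = n₀ + Σ ν·ξ):
  B: 82.1 − 1(30.62) − 1(5.829) = 45.65
  D: 181.9 − 1(30.62) − 1(5.829) = 145.4
  E: 0 + 1(30.62) = 30.62
  F: 0 + 1(5.829) = 5.829

145 kmol/h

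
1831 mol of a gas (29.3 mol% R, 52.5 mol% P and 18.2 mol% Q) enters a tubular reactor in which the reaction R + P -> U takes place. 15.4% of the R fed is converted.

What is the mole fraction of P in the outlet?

0.503

R reacted = 0.154 × 536.5 = 82.62 mol; ν_R = −1, so ξ = 82.62/1 = 82.62 mol.
Outlet amounts (n = n₀ + ν ξ):
  R: 536.5 − 1(82.62) = 453.9
  P: 961.3 − 1(82.62) = 878.7
  U: 0 + 1(82.62) = 82.62
  Q: 333.2 (inert)
Total out = 1748 mol; y_P = 878.7 / 1748 = 0.5026.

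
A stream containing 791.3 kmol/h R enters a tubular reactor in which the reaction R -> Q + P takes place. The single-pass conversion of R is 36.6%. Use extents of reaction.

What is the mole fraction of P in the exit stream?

0.268

R reacted = 0.366 × 791.3 = 289.6 kmol/h; ν_R = −1, so ξ = 289.6/1 = 289.6 kmol/h.
Outlet amounts (n = n₀ + ν ξ):
  R: 791.3 − 1(289.6) = 501.7
  Q: 0 + 1(289.6) = 289.6
  P: 0 + 1(289.6) = 289.6
Total out = 1081 kmol/h; y_P = 289.6 / 1081 = 0.2679.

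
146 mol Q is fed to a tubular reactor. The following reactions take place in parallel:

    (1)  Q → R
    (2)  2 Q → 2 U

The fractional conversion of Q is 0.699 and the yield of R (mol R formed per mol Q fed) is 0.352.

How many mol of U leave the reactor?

50.7 mol

Yield of R: 1ξ₁ / 146 = 0.352 → ξ₁ = 51.39 mol.
Conversion of Q: 1ξ₁ + 2ξ₂ = 0.699 × 146 = 102.1 → ξ₂ = 25.33 mol.
Outlet amounts (n = n₀ + Σ ν·ξ):
  Q: 146 − 1(51.39) − 2(25.33) = 43.95
  R: 0 + 1(51.39) = 51.39
  U: 0 + 2(25.33) = 50.66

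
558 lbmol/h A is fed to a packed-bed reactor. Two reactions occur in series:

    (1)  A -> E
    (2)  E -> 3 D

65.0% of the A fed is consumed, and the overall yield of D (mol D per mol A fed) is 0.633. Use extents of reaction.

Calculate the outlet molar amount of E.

245 lbmol/h

Conversion of A: A consumed = 1ξ₁ = 0.65 × 558 → ξ₁ = 362.7 lbmol/h.
Yield of D: 3ξ₂ / 558 = 0.633 → ξ₂ = 117.7 lbmol/h.
Outlet amounts (n = n₀ + Σ ν·ξ):
  A: 558 − 1(362.7) = 195.3
  E: 0 + 1(362.7) − 1(117.7) = 245
  D: 0 + 3(117.7) = 353.2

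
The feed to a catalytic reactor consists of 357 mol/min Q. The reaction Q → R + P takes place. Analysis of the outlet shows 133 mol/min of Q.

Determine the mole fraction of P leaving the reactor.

For Q: n = n₀ − 1ξ → 133 = 357 − 1ξ, giving ξ = 224 mol/min.
Outlet amounts (n = n₀ + ν ξ):
  Q: 357 − 1(224) = 133
  R: 0 + 1(224) = 224
  P: 0 + 1(224) = 224
Total out = 581 mol/min; y_P = 224 / 581 = 0.3855.

0.386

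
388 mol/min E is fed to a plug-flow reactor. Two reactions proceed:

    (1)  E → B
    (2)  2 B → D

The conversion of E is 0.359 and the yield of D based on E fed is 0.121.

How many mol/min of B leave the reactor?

45.4 mol/min

Conversion of E: E consumed = 1ξ₁ = 0.359 × 388 → ξ₁ = 139.3 mol/min.
Yield of D: 1ξ₂ / 388 = 0.121 → ξ₂ = 46.95 mol/min.
Outlet amounts (n = n₀ + Σ ν·ξ):
  E: 388 − 1(139.3) = 248.7
  B: 0 + 1(139.3) − 2(46.95) = 45.4
  D: 0 + 1(46.95) = 46.95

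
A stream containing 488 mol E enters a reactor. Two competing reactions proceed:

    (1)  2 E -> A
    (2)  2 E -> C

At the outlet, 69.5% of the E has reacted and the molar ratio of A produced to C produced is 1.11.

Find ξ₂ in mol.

Conversion of E: E consumed = 0.695 × 488 = 339.2 mol = 2ξ₁ + 2ξ₂.
Selectivity: 1ξ₁ / (1ξ₂) = 1.11 → ξ₁ = 1.11 ξ₂.
Substitute: (2·1.11 + 2) ξ₂ = 339.2 → ξ₂ = 80.37 mol, ξ₁ = 89.21 mol.
Outlet amounts (n = n₀ + Σ ν·ξ):
  E: 488 − 2(89.21) − 2(80.37) = 148.8
  A: 0 + 1(89.21) = 89.21
  C: 0 + 1(80.37) = 80.37

ξ₂ = 80.4 mol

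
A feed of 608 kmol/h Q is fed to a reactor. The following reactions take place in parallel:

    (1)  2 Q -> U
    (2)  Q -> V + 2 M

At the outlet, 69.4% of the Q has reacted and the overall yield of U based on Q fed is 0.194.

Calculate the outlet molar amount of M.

372 kmol/h

Yield of U: 1ξ₁ / 608 = 0.194 → ξ₁ = 118 kmol/h.
Conversion of Q: 2ξ₁ + 1ξ₂ = 0.694 × 608 = 422 → ξ₂ = 186 kmol/h.
Outlet amounts (n = n₀ + Σ ν·ξ):
  Q: 608 − 2(118) − 1(186) = 186
  U: 0 + 1(118) = 118
  V: 0 + 1(186) = 186
  M: 0 + 2(186) = 372.1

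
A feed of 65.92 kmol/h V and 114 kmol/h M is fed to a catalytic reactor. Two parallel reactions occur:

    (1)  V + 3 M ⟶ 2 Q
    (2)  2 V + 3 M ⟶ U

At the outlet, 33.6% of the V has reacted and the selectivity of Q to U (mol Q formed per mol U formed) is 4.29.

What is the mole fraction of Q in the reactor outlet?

Conversion of V: V consumed = 0.336 × 65.92 = 22.15 kmol/h = 1ξ₁ + 2ξ₂.
Selectivity: 2ξ₁ / (1ξ₂) = 4.29 → ξ₁ = 2.145 ξ₂.
Substitute: (1·2.145 + 2) ξ₂ = 22.15 → ξ₂ = 5.344 kmol/h, ξ₁ = 11.46 kmol/h.
Outlet amounts (n = n₀ + Σ ν·ξ):
  V: 65.92 − 1(11.46) − 2(5.344) = 43.77
  M: 114 − 3(11.46) − 3(5.344) = 63.58
  Q: 0 + 2(11.46) = 22.92
  U: 0 + 1(5.344) = 5.344
Total out = 135.6 kmol/h; y_Q = 22.92 / 135.6 = 0.169.

0.169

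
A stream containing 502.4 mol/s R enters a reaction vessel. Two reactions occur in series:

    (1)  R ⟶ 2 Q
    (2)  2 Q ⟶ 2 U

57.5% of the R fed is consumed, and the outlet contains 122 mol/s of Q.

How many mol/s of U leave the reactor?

456 mol/s

Conversion of R: R consumed = 1ξ₁ = 0.575 × 502.4 → ξ₁ = 288.9 mol/s.
Q balance: n_Q = 0 + 2ξ₁ − 2ξ₂ = 122 → ξ₂ = (2·288.9 − 122)/2 = 227.9 mol/s.
Outlet amounts (n = n₀ + Σ ν·ξ):
  R: 502.4 − 1(288.9) = 213.5
  Q: 0 + 2(288.9) − 2(227.9) = 122
  U: 0 + 2(227.9) = 455.8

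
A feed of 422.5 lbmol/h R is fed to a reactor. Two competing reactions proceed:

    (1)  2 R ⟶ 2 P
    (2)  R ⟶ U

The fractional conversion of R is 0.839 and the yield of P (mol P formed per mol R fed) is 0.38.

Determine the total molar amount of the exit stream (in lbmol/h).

422 lbmol/h

Yield of P: 2ξ₁ / 422.5 = 0.38 → ξ₁ = 80.28 lbmol/h.
Conversion of R: 2ξ₁ + 1ξ₂ = 0.839 × 422.5 = 354.5 → ξ₂ = 193.9 lbmol/h.
Outlet amounts (n = n₀ + Σ ν·ξ):
  R: 422.5 − 2(80.28) − 1(193.9) = 68.02
  P: 0 + 2(80.28) = 160.6
  U: 0 + 1(193.9) = 193.9
Total out = 68.02 + 160.6 + 193.9 = 422.5 lbmol/h.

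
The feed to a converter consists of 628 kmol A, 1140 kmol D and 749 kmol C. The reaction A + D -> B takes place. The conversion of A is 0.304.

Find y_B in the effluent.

0.0821

A reacted = 0.304 × 628 = 190.9 kmol; ν_A = −1, so ξ = 190.9/1 = 190.9 kmol.
Outlet amounts (n = n₀ + ν ξ):
  A: 628 − 1(190.9) = 437.1
  D: 1140 − 1(190.9) = 949.1
  B: 0 + 1(190.9) = 190.9
  C: 749 (inert)
Total out = 2326 kmol; y_B = 190.9 / 2326 = 0.08207.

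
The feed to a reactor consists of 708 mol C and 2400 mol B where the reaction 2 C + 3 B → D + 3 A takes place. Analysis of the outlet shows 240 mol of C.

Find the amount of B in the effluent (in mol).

For C: n = n₀ − 2ξ → 240 = 708 − 2ξ, giving ξ = 234 mol.
Outlet amounts (n = n₀ + ν ξ):
  C: 708 − 2(234) = 240
  B: 2400 − 3(234) = 1698
  D: 0 + 1(234) = 234
  A: 0 + 3(234) = 702

1700 mol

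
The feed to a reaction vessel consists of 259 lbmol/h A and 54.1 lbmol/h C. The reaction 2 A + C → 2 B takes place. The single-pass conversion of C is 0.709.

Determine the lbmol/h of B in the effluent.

76.7 lbmol/h

C reacted = 0.709 × 54.1 = 38.36 lbmol/h; ν_C = −1, so ξ = 38.36/1 = 38.36 lbmol/h.
Outlet amounts (n = n₀ + ν ξ):
  A: 259 − 2(38.36) = 182.3
  C: 54.1 − 1(38.36) = 15.74
  B: 0 + 2(38.36) = 76.71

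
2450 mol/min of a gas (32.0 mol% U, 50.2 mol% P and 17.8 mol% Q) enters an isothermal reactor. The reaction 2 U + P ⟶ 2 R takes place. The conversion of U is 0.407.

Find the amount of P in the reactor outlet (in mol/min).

1070 mol/min

U reacted = 0.407 × 784 = 319.1 mol/min; ν_U = −2, so ξ = 319.1/2 = 159.5 mol/min.
Outlet amounts (n = n₀ + ν ξ):
  U: 784 − 2(159.5) = 464.9
  P: 1230 − 1(159.5) = 1070
  R: 0 + 2(159.5) = 319.1
  Q: 436.1 (inert)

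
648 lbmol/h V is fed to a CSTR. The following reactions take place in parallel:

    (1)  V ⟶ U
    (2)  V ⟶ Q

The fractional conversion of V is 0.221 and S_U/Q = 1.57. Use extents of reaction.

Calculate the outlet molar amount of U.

87.5 lbmol/h

Conversion of V: V consumed = 0.221 × 648 = 143.2 lbmol/h = 1ξ₁ + 1ξ₂.
Selectivity: 1ξ₁ / (1ξ₂) = 1.57 → ξ₁ = 1.57 ξ₂.
Substitute: (1·1.57 + 1) ξ₂ = 143.2 → ξ₂ = 55.72 lbmol/h, ξ₁ = 87.49 lbmol/h.
Outlet amounts (n = n₀ + Σ ν·ξ):
  V: 648 − 1(87.49) − 1(55.72) = 504.8
  U: 0 + 1(87.49) = 87.49
  Q: 0 + 1(55.72) = 55.72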